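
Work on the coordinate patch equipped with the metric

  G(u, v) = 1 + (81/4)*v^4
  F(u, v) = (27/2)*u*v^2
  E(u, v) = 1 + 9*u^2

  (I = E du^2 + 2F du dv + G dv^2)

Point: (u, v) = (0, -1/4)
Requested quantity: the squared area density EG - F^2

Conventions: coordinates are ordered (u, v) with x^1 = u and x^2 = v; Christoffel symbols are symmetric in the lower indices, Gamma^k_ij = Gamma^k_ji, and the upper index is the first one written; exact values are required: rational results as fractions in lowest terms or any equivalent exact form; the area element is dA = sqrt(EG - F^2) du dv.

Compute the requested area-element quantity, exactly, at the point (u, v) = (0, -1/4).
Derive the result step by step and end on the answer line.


E = 1, F = 0, G = 1105/1024; EG - F^2 = 1105/1024

Answer: EG - F^2 = 1105/1024


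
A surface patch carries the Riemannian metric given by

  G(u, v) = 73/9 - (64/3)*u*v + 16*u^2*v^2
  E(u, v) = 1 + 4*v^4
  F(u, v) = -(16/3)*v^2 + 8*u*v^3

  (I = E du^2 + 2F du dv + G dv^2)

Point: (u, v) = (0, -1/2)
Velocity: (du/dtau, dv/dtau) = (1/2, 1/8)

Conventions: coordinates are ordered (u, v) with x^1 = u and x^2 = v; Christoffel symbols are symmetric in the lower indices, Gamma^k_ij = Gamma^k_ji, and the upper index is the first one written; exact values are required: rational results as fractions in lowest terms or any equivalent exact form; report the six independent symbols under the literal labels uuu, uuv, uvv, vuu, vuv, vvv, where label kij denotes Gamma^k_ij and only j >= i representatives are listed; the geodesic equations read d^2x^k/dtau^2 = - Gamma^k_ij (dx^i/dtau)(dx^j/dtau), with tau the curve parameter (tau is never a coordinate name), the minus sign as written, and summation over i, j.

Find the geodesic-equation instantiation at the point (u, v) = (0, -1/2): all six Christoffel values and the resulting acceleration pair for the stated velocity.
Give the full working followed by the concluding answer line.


E = 5/4, F = -4/3, G = 73/9 at the point
E_u = 0, E_v = -2, F_u = -1, F_v = 16/3, G_u = 32/3, G_v = 0
EG - F^2 = 301/36;  g^inv = (36/301) * [[73/9, 4/3], [4/3, 5/4]]
first-kind symbols [ij,l] = (1/2)(d_i g_jl + d_j g_il - d_l g_ij): [uu,u] = E_u/2 = 0, [uu,v] = F_u - E_v/2 = 0, [uv,u] = E_v/2 = -1, [uv,v] = G_u/2 = 16/3, [vv,u] = F_v - G_u/2 = 0, [vv,v] = G_v/2 = 0
Gamma^u_ij = (G*[ij,u] - F*[ij,v])/(EG - F^2), Gamma^v_ij = (E*[ij,v] - F*[ij,u])/(EG - F^2)
Gamma_uuu = 0, Gamma_uuv = -36/301, Gamma_uvv = 0, Gamma_vuu = 0, Gamma_vuv = 192/301, Gamma_vvv = 0
d^2u/dtau^2 = -(Gamma_uuu*(1/2)^2 + 2*Gamma_uuv*(1/2)*(1/8) + Gamma_uvv*(1/8)^2) = 9/602
d^2v/dtau^2 = -(Gamma_vuu*(1/2)^2 + 2*Gamma_vuv*(1/2)*(1/8) + Gamma_vvv*(1/8)^2) = -24/301

Answer: Gamma_uuu = 0, Gamma_uuv = -36/301, Gamma_uvv = 0, Gamma_vuu = 0, Gamma_vuv = 192/301, Gamma_vvv = 0; accelerations (d^2u/dtau^2, d^2v/dtau^2) = (9/602, -24/301)


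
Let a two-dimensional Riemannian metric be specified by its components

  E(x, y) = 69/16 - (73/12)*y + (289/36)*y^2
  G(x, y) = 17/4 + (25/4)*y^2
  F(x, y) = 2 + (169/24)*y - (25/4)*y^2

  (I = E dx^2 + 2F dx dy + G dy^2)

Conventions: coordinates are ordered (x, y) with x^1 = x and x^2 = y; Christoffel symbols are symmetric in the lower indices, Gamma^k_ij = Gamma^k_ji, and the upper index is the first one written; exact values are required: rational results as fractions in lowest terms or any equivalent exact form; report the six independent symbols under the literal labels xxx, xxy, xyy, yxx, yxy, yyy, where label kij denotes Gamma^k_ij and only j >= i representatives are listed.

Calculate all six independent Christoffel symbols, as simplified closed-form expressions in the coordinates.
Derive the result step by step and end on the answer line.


E = 69/16 - (73/12)*y + (289/36)*y^2; F = 2 + (169/24)*y - (25/4)*y^2; G = 17/4 + (25/4)*y^2
Gamma^k_ij = (1/2) g^{kl} (d_i g_jl + d_j g_il - d_l g_ij), with g^inv = (1/(EG-F^2)) [[G, -F], [-F, E]]
first partials: E_x = 0, E_y = -73/12 + (289/18)*y, F_x = 0, F_y = 169/24 - (25/2)*y, G_x = 0, G_y = (25/2)*y
D = EG - F^2 = 917/64 - (2593/48)*y + (2627/72)*y^2 + 50*y^3 + (100/9)*y^4
expanded: Gamma^x_xx = (G E_x - 2F F_x + F E_y)/(2D), Gamma^x_xy = (G E_y - F G_x)/(2D), Gamma^x_yy = (2G F_y - G G_x - F G_y)/(2D), Gamma^y_xx = (2E F_x - E E_y - F E_x)/(2D), Gamma^y_xy = (E G_x - F E_y)/(2D), Gamma^y_yy = (E G_y - 2F F_y + F G_x)/(2D); substitute and cancel common factors

Answer: Gamma_xxx = (-86700*y^3 + 130532*y^2 - 9267*y - 10512)/(19200*y^4 + 86400*y^3 + 63048*y^2 - 93348*y + 24759), Gamma_xxy = (28900*y^3 - 10950*y^2 + 19652*y - 7446)/(6400*y^4 + 28800*y^3 + 21016*y^2 - 31116*y + 8253), Gamma_xyy = (-22500*y^3 - 37800*y + 17238)/(6400*y^4 + 28800*y^3 + 21016*y^2 - 31116*y + 8253), Gamma_yxx = (-668168*y^3 + 759492*y^2 - 550782*y + 135999)/(115200*y^4 + 518400*y^3 + 378288*y^2 - 560088*y + 148554), Gamma_yxy = (86700*y^3 - 130532*y^2 + 9267*y + 10512)/(19200*y^4 + 86400*y^3 + 63048*y^2 - 93348*y + 24759), Gamma_yyy = (-16100*y^3 + 54150*y^2 + 1364*y - 8112)/(6400*y^4 + 28800*y^3 + 21016*y^2 - 31116*y + 8253)


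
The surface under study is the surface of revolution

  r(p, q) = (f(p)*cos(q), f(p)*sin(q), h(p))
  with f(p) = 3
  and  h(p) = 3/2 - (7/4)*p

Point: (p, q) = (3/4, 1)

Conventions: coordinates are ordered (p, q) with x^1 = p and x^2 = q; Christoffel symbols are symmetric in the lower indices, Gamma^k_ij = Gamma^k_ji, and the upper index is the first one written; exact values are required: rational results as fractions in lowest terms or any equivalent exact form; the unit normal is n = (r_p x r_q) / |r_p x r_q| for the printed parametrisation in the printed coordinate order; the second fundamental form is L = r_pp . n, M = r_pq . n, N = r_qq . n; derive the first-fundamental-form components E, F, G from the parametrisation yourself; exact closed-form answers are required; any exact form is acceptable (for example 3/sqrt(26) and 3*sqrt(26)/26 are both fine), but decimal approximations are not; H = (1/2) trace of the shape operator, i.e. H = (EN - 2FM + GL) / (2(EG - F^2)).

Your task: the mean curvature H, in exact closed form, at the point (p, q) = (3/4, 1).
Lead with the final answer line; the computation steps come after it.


Answer: H = -1/6

f = 3, f' = 0, f'' = 0, h' = -7/4, h'' = 0
E = 49/16, F = 0, G = 9; answer radicand W^2 = 49/16
unnormalised second-form numerators: l = 0, m = 0, n = -21/4; L = l/sqrt(49/16), and similarly M = m/sqrt(W^2), N = n/sqrt(W^2)
H = (E*n - 2*F*m + G*l) / (2*(EG - F^2)*sqrt(W^2)); E*n - 2*F*m + G*l = -1029/64, EG - F^2 = 441/16, so H = (-7/24)/sqrt(49/16)


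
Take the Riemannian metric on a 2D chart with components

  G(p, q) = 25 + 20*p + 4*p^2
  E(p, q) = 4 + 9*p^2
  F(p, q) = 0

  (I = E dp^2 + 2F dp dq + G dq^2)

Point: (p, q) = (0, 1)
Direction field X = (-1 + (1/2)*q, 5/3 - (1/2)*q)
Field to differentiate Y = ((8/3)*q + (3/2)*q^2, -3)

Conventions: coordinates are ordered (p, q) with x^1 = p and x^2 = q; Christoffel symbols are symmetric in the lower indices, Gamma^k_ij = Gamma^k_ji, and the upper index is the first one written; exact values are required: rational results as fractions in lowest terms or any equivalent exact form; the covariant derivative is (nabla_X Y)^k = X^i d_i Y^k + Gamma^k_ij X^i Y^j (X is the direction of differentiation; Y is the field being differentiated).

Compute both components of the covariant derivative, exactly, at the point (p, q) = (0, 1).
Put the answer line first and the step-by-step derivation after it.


Answer: (nabla_X Y)^p = 553/36, (nabla_X Y)^q = 229/90

E = 4, F = 0, G = 25 at the point
E_p = 0, E_q = 0, F_p = 0, F_q = 0, G_p = 20, G_q = 0
EG - F^2 = 100;  g^inv = (1/100) * [[25, 0], [0, 4]]
first-kind symbols [ij,l] = (1/2)(d_i g_jl + d_j g_il - d_l g_ij): [pp,p] = E_p/2 = 0, [pp,q] = F_p - E_q/2 = 0, [pq,p] = E_q/2 = 0, [pq,q] = G_p/2 = 10, [qq,p] = F_q - G_p/2 = -10, [qq,q] = G_q/2 = 0
Gamma^p_ij = (G*[ij,p] - F*[ij,q])/(EG - F^2), Gamma^q_ij = (E*[ij,q] - F*[ij,p])/(EG - F^2)
Gamma_ppp = 0, Gamma_ppq = 0, Gamma_pqq = -5/2, Gamma_qpp = 0, Gamma_qpq = 2/5, Gamma_qqq = 0
X = (-1/2, 7/6), Y = (25/6, -3) at the point


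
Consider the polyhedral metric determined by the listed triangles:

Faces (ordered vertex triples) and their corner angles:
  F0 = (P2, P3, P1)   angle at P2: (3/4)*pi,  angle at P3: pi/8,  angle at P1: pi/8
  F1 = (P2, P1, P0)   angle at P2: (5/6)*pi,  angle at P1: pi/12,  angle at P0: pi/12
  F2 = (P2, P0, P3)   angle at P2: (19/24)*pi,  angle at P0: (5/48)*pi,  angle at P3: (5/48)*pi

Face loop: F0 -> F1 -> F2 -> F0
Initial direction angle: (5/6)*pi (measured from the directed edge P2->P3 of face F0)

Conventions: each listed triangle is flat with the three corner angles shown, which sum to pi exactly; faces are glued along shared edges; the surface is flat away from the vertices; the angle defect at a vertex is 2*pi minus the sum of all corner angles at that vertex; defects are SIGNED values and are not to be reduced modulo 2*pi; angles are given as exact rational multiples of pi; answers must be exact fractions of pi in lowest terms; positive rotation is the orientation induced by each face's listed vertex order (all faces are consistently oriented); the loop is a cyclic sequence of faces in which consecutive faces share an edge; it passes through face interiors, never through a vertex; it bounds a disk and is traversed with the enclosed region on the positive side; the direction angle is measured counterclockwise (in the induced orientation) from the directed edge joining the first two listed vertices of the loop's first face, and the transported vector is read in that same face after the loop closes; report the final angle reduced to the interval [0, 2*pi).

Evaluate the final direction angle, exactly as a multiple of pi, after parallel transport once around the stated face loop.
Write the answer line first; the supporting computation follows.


Answer: final direction angle = (11/24)*pi

enclosed vertex P2: corner angles sum to (19/8)*pi, defect = 2*pi - (19/8)*pi = (-3/8)*pi
adding the enclosed defects to the starting angle (mod 2*pi, induced orientation) gives the holonomy
final angle = (5/6)*pi - (3/8)*pi = (11/24)*pi (mod 2*pi)


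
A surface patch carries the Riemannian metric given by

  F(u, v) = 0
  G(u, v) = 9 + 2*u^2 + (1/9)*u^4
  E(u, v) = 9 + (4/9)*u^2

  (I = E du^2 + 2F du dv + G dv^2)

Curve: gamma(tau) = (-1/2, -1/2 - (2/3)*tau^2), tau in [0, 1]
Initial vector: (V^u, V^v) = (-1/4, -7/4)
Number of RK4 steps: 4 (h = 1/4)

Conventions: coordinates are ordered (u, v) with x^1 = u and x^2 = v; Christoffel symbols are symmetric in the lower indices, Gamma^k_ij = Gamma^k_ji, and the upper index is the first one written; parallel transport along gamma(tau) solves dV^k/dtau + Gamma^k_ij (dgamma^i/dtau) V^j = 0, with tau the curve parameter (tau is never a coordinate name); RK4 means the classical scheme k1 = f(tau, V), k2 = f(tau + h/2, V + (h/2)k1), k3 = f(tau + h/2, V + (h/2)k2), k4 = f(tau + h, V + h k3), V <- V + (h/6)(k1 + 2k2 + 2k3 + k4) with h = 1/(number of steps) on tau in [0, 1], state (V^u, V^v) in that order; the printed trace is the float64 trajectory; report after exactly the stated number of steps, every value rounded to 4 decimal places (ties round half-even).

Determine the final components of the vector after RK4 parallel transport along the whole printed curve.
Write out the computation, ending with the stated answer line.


gamma'(tau) = (0, -(4/3)*tau); f(tau, V)^k = -Gamma^k_ij(gamma(tau)) gamma'^i(tau) V^j; h = 1/4; intermediate values shown to 6 dp
curve data and Christoffel symbols at the stage parameters:
  tau = 0.000000: gamma = (-0.500000, -0.500000), gamma' = (0.000000, 0.000000); Gamma_uuu = -0.024390, Gamma_uuv = 0.000000, Gamma_uvv = 0.112805, Gamma_vuu = 0.000000, Gamma_vuv = -0.108108, Gamma_vvv = 0.000000
  tau = 0.125000: gamma = (-0.500000, -0.510417), gamma' = (0.000000, -0.166667); Gamma_uuu = -0.024390, Gamma_uuv = 0.000000, Gamma_uvv = 0.112805, Gamma_vuu = 0.000000, Gamma_vuv = -0.108108, Gamma_vvv = 0.000000
  tau = 0.250000: gamma = (-0.500000, -0.541667), gamma' = (0.000000, -0.333333); Gamma_uuu = -0.024390, Gamma_uuv = 0.000000, Gamma_uvv = 0.112805, Gamma_vuu = 0.000000, Gamma_vuv = -0.108108, Gamma_vvv = 0.000000
  tau = 0.375000: gamma = (-0.500000, -0.593750), gamma' = (0.000000, -0.500000); Gamma_uuu = -0.024390, Gamma_uuv = 0.000000, Gamma_uvv = 0.112805, Gamma_vuu = 0.000000, Gamma_vuv = -0.108108, Gamma_vvv = 0.000000
  tau = 0.500000: gamma = (-0.500000, -0.666667), gamma' = (0.000000, -0.666667); Gamma_uuu = -0.024390, Gamma_uuv = 0.000000, Gamma_uvv = 0.112805, Gamma_vuu = 0.000000, Gamma_vuv = -0.108108, Gamma_vvv = 0.000000
  tau = 0.625000: gamma = (-0.500000, -0.760417), gamma' = (0.000000, -0.833333); Gamma_uuu = -0.024390, Gamma_uuv = 0.000000, Gamma_uvv = 0.112805, Gamma_vuu = 0.000000, Gamma_vuv = -0.108108, Gamma_vvv = 0.000000
  tau = 0.750000: gamma = (-0.500000, -0.875000), gamma' = (0.000000, -1.000000); Gamma_uuu = -0.024390, Gamma_uuv = 0.000000, Gamma_uvv = 0.112805, Gamma_vuu = 0.000000, Gamma_vuv = -0.108108, Gamma_vvv = 0.000000
  tau = 0.875000: gamma = (-0.500000, -1.010417), gamma' = (0.000000, -1.166667); Gamma_uuu = -0.024390, Gamma_uuv = 0.000000, Gamma_uvv = 0.112805, Gamma_vuu = 0.000000, Gamma_vuv = -0.108108, Gamma_vvv = 0.000000
  tau = 1.000000: gamma = (-0.500000, -1.166667), gamma' = (0.000000, -1.333333); Gamma_uuu = -0.024390, Gamma_uuv = 0.000000, Gamma_uvv = 0.112805, Gamma_vuu = 0.000000, Gamma_vuv = -0.108108, Gamma_vvv = 0.000000
step 0: V^u = -0.2500, V^v = -1.7500
step 1: k1 = (0.000000, 0.000000), k2 = (-0.032901, 0.004505), k3 = (-0.032891, 0.004579), k4 = (-0.065760, 0.009305); V <- V + (h/6)(k1 + 2k2 + 2k3 + k4): V^u = -0.2582, V^v = -1.7489
step 2: k1 = (-0.065760, 0.009305), k2 = (-0.098574, 0.014402), k3 = (-0.098538, 0.014624), k4 = (-0.131245, 0.020386); V <- V + (h/6)(k1 + 2k2 + 2k3 + k4): V^u = -0.2829, V^v = -1.7452
step 3: k1 = (-0.131245, 0.020386), k2 = (-0.163816, 0.026961), k3 = (-0.163739, 0.027327), k4 = (-0.196096, 0.035005); V <- V + (h/6)(k1 + 2k2 + 2k3 + k4): V^u = -0.3238, V^v = -1.7384
step 4: k1 = (-0.196096, 0.035005), k2 = (-0.228203, 0.043930), k3 = (-0.228056, 0.044437), k4 = (-0.259791, 0.054891); V <- V + (h/6)(k1 + 2k2 + 2k3 + k4): V^u = -0.3808, V^v = -1.7273

Answer: V^u = -0.3808, V^v = -1.7273


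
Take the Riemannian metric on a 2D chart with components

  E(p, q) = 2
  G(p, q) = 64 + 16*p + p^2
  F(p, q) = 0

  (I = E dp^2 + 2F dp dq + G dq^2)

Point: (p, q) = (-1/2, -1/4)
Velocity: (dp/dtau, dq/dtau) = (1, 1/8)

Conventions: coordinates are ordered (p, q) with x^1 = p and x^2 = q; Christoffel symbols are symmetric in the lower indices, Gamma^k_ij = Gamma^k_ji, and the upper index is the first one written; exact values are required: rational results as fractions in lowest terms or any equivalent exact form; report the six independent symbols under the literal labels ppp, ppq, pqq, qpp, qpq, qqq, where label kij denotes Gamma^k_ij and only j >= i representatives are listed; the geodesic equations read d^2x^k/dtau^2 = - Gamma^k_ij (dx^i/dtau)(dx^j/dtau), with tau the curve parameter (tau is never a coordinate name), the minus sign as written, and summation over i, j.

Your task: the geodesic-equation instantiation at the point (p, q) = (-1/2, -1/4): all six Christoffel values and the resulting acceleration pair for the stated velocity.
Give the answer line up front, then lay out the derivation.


Answer: Gamma_ppp = 0, Gamma_ppq = 0, Gamma_pqq = -15/4, Gamma_qpp = 0, Gamma_qpq = 2/15, Gamma_qqq = 0; accelerations (d^2p/dtau^2, d^2q/dtau^2) = (15/256, -1/30)

E = 2, F = 0, G = 225/4 at the point
E_p = 0, E_q = 0, F_p = 0, F_q = 0, G_p = 15, G_q = 0
EG - F^2 = 225/2;  g^inv = (2/225) * [[225/4, 0], [0, 2]]
first-kind symbols [ij,l] = (1/2)(d_i g_jl + d_j g_il - d_l g_ij): [pp,p] = E_p/2 = 0, [pp,q] = F_p - E_q/2 = 0, [pq,p] = E_q/2 = 0, [pq,q] = G_p/2 = 15/2, [qq,p] = F_q - G_p/2 = -15/2, [qq,q] = G_q/2 = 0
Gamma^p_ij = (G*[ij,p] - F*[ij,q])/(EG - F^2), Gamma^q_ij = (E*[ij,q] - F*[ij,p])/(EG - F^2)
Gamma_ppp = 0, Gamma_ppq = 0, Gamma_pqq = -15/4, Gamma_qpp = 0, Gamma_qpq = 2/15, Gamma_qqq = 0
d^2p/dtau^2 = -(Gamma_ppp*(1)^2 + 2*Gamma_ppq*(1)*(1/8) + Gamma_pqq*(1/8)^2) = 15/256
d^2q/dtau^2 = -(Gamma_qpp*(1)^2 + 2*Gamma_qpq*(1)*(1/8) + Gamma_qqq*(1/8)^2) = -1/30


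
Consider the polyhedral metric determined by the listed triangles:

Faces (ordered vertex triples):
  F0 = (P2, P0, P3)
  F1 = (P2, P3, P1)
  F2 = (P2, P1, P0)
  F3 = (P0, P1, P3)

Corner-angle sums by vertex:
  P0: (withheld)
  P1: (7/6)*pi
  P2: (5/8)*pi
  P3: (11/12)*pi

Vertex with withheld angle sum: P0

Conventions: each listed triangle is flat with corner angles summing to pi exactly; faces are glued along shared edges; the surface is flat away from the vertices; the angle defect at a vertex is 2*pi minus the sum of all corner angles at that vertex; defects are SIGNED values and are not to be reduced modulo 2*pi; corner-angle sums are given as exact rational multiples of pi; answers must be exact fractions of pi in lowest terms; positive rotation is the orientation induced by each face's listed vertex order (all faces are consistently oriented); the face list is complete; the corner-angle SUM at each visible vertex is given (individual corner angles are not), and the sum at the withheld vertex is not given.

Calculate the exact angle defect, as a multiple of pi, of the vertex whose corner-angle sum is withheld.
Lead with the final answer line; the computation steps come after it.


Answer: defect(P0) = (17/24)*pi

V = 4, E = 6, F = 4; chi = V - E + F = 2
Gauss-Bonnet: total defect = 2*pi*chi = 4*pi; visible defects sum to (79/24)*pi


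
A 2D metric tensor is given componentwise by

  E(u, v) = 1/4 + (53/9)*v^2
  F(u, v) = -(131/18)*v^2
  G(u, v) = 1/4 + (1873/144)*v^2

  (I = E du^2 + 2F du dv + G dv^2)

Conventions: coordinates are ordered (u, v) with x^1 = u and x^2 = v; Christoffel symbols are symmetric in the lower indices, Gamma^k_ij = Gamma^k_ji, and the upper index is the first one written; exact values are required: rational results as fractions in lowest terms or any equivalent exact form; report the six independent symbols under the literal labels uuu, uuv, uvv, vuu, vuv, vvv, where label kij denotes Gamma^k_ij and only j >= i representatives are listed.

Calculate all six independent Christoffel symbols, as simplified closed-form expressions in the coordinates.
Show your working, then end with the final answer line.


E = 1/4 + (53/9)*v^2; F = -(131/18)*v^2; G = 1/4 + (1873/144)*v^2
Gamma^k_ij = (1/2) g^{kl} (d_i g_jl + d_j g_il - d_l g_ij), with g^inv = (1/(EG-F^2)) [[G, -F], [-F, E]]
first partials: E_u = 0, E_v = (106/9)*v, F_u = 0, F_v = -(131/9)*v, G_u = 0, G_v = (1873/72)*v
D = EG - F^2 = 1/16 + (907/192)*v^2 + (30625/1296)*v^4
expanded: Gamma^u_uu = (G E_u - 2F F_u + F E_v)/(2D), Gamma^u_uv = (G E_v - F G_u)/(2D), Gamma^u_vv = (2G F_v - G G_u - F G_v)/(2D), Gamma^v_uu = (2E F_u - E E_v - F E_u)/(2D), Gamma^v_uv = (E G_u - F E_v)/(2D), Gamma^v_vv = (E G_v - 2F F_v + F G_u)/(2D); substitute and cancel common factors

Answer: Gamma_uuu = -222176*v^3/(122500*v^4 + 24489*v^2 + 324), Gamma_uuv = (397076*v^3 + 7632*v)/(122500*v^4 + 24489*v^2 + 324), Gamma_uvv = (-490726*v^3 - 18864*v)/(122500*v^4 + 24489*v^2 + 324), Gamma_vuu = (-179776*v^3 - 7632*v)/(122500*v^4 + 24489*v^2 + 324), Gamma_vuv = 222176*v^3/(122500*v^4 + 24489*v^2 + 324), Gamma_vvv = (-152076*v^3 + 16857*v)/(122500*v^4 + 24489*v^2 + 324)


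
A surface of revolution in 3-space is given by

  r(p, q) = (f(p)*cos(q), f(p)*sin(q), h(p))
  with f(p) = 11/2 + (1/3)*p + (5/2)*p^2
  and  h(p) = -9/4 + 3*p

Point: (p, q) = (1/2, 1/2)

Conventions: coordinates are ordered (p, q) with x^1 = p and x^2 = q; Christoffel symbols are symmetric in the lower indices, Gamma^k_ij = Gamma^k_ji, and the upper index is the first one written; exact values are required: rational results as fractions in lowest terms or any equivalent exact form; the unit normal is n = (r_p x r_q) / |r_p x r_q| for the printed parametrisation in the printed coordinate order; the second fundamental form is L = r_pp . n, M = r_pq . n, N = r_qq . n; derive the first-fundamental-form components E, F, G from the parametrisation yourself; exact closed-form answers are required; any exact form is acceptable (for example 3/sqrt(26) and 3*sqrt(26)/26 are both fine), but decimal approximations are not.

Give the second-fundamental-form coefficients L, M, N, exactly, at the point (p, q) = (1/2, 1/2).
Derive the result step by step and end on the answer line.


f = 151/24, f' = 17/6, f'' = 5, h' = 3, h'' = 0
E = 613/36, F = 0, G = 22801/576; answer radicand W^2 = 613/36
unnormalised second-form numerators: l = -15, m = 0, n = 151/8; L = l/sqrt(613/36), and similarly M = m/sqrt(W^2), N = n/sqrt(W^2)

Answer: L = -90*sqrt(613)/613, M = 0, N = 453*sqrt(613)/2452


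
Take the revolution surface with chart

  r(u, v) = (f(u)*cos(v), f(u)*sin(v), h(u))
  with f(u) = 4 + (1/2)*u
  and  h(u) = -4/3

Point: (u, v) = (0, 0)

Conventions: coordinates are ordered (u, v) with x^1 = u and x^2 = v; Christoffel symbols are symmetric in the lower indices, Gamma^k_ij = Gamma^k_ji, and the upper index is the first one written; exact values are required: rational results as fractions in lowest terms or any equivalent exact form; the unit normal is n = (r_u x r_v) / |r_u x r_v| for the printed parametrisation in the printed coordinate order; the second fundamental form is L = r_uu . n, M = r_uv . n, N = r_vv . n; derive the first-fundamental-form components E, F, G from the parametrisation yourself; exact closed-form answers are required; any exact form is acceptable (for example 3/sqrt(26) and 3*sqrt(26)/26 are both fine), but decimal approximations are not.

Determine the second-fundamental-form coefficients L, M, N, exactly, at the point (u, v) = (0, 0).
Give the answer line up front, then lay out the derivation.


Answer: L = 0, M = 0, N = 0

f = 4, f' = 1/2, f'' = 0, h' = 0, h'' = 0
E = 1/4, F = 0, G = 16; answer radicand W^2 = 1/4
unnormalised second-form numerators: l = 0, m = 0, n = 0; L = l/sqrt(1/4), and similarly M = m/sqrt(W^2), N = n/sqrt(W^2)


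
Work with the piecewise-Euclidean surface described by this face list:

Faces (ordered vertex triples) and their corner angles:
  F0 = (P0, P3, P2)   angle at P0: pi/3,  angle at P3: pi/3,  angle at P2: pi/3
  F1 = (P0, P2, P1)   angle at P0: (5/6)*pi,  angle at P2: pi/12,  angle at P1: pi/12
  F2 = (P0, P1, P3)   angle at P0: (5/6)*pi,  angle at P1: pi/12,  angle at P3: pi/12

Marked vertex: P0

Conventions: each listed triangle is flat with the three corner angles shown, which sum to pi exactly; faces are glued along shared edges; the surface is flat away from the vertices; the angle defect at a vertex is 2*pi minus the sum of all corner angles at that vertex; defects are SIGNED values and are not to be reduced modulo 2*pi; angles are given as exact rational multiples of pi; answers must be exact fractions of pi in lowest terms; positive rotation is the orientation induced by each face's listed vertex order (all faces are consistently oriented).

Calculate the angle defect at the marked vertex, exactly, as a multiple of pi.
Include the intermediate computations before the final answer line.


Sum of corner angles at P0: 2*pi
defect = 2*pi - 2*pi

Answer: defect(P0) = 0


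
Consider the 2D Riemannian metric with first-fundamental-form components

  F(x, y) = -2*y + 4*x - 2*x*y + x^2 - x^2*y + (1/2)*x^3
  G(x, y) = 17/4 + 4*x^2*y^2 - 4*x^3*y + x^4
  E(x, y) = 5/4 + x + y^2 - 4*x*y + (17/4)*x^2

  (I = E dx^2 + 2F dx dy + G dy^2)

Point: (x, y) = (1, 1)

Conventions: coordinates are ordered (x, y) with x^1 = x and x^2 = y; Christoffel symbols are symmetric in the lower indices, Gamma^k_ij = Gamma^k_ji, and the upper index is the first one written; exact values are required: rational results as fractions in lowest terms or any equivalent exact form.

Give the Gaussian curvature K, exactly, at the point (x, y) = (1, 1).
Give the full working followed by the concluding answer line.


E = 7/2, F = 1/2, G = 21/4, EG - F^2 = 145/8 at the point
E_x = 11/2, E_y = -2, F_x = 7/2, F_y = -5, G_x = 0, G_y = 4
E_yy = 2, F_xy = -4, G_xx = -4
By Brioschi, K is (det M1 - det M2) divided by (EG - F^2) squared.
M1 = [[-E_yy/2 + F_xy - G_xx/2, E_x/2, F_x - E_y/2], [F_y - G_x/2, E, F], [G_y/2, F, G]] = [[-3, 11/4, 9/2], [-5, 7/2, 1/2], [2, 1/2, 21/4]]; det M1 = -355/16
M2 = [[0, E_y/2, G_x/2], [E_y/2, E, F], [G_x/2, F, G]] = [[0, -1, 0], [-1, 7/2, 1/2], [0, 1/2, 21/4]]; det M2 = -21/4
det M1 - det M2 = -271/16; K = -271/16 / (145/8)^2 = -1084/21025

Answer: K = -1084/21025


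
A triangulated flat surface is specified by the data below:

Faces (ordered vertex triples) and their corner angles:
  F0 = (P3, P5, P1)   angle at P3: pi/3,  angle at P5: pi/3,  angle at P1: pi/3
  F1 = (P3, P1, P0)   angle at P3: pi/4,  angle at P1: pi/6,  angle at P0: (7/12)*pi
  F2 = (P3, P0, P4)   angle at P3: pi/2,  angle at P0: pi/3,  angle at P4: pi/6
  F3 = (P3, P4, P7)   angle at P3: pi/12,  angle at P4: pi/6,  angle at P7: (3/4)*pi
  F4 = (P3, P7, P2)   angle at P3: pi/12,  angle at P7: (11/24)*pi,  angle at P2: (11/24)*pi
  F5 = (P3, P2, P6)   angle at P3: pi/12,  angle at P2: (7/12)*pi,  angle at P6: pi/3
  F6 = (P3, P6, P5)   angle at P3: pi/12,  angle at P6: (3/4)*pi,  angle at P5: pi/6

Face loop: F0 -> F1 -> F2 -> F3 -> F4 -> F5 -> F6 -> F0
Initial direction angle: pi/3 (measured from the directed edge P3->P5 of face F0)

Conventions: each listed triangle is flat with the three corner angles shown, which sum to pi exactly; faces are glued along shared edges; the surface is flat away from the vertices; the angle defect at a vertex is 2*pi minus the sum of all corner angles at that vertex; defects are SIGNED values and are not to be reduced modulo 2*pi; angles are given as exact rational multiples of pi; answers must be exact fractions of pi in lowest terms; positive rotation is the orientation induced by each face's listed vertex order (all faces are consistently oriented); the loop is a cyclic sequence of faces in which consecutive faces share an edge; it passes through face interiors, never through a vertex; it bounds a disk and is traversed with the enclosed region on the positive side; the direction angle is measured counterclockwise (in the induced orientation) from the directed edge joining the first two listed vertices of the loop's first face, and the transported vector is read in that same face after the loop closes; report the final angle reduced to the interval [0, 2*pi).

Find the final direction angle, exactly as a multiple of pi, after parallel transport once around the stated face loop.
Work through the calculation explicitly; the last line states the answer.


enclosed vertex P3: corner angles sum to (17/12)*pi, defect = 2*pi - (17/12)*pi = (7/12)*pi
by Gauss-Bonnet the loop rotates the vector by the enclosed defect sum (positive orientation, mod 2*pi)
final angle = pi/3 + (7/12)*pi = (11/12)*pi (mod 2*pi)

Answer: final direction angle = (11/12)*pi


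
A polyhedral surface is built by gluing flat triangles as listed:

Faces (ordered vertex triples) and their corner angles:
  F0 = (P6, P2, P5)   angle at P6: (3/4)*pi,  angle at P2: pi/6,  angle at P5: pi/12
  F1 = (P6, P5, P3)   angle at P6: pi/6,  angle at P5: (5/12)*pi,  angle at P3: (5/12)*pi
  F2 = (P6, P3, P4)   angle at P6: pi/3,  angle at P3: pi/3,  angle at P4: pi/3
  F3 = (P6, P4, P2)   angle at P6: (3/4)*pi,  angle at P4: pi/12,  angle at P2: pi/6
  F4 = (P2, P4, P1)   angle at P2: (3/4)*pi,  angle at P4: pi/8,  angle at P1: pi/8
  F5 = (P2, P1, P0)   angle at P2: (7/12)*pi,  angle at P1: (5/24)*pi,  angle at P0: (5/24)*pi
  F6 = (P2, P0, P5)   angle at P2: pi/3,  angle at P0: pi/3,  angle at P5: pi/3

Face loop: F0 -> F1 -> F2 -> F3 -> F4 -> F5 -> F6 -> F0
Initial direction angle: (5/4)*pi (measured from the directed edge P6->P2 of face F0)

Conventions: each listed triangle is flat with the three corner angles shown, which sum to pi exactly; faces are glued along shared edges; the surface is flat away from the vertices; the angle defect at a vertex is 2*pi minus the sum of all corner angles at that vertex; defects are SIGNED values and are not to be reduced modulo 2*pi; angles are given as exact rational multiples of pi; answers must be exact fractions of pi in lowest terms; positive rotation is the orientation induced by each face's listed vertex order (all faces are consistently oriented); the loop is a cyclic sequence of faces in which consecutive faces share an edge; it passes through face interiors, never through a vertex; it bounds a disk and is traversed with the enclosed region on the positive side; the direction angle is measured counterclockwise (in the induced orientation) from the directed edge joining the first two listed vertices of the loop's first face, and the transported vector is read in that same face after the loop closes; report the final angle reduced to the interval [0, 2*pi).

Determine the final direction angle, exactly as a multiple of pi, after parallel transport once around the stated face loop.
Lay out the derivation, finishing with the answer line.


enclosed vertex P2: corner angles sum to 2*pi, defect = 2*pi - 2*pi = 0
enclosed vertex P6: corner angles sum to 2*pi, defect = 2*pi - 2*pi = 0
transport around the loop rotates by the sum of enclosed defects; add to the initial angle mod 2*pi
final angle = (5/4)*pi + 0 = (5/4)*pi (mod 2*pi)

Answer: final direction angle = (5/4)*pi


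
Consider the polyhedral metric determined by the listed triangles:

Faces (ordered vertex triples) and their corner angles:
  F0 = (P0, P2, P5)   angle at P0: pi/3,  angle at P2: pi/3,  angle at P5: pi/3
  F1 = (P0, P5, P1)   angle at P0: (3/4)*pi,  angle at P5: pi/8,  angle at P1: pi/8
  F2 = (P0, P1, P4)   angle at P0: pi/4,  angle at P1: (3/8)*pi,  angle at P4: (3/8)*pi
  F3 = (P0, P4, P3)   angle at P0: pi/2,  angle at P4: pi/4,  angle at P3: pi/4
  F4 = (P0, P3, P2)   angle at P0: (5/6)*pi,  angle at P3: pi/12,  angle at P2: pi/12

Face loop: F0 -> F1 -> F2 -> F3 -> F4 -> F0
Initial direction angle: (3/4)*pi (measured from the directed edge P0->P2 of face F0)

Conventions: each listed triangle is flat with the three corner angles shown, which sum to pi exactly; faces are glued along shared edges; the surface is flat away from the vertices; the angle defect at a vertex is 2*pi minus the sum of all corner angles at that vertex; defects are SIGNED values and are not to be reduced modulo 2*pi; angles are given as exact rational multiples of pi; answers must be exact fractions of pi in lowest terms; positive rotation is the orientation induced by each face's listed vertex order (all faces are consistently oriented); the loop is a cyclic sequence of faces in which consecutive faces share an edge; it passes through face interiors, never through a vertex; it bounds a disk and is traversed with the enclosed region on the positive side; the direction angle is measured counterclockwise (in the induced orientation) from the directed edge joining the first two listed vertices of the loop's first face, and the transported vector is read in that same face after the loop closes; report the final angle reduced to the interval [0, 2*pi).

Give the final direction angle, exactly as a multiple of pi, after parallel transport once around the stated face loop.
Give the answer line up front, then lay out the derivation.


Answer: final direction angle = pi/12

enclosed vertex P0: corner angles sum to (8/3)*pi, defect = 2*pi - (8/3)*pi = (-2/3)*pi
summing the enclosed defects onto the initial angle, mod 2*pi in the induced orientation:
final angle = (3/4)*pi - (2/3)*pi = pi/12 (mod 2*pi)


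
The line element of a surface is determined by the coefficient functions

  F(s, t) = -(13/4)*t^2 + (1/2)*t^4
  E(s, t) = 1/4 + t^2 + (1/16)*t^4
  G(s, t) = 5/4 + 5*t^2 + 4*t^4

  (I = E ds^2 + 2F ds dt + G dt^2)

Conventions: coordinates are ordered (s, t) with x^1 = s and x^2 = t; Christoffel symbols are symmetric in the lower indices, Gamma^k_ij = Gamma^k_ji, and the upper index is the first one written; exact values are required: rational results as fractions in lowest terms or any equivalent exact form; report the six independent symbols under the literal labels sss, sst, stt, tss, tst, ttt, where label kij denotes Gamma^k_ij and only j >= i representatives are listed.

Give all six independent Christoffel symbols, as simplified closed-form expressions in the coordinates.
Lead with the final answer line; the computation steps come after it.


Answer: Gamma_sss = (4*t^7 + 6*t^5 - 208*t^3)/(484*t^6 - 287*t^4 + 160*t^2 + 20), Gamma_sst = (32*t^7 + 296*t^5 + 330*t^3 + 80*t)/(484*t^6 - 287*t^4 + 160*t^2 + 20), Gamma_stt = (256*t^7 + 480*t^5 - 880*t^3 - 520*t)/(484*t^6 - 287*t^4 + 160*t^2 + 20), Gamma_tss = (-t^7 - 24*t^5 - 132*t^3 - 32*t)/(968*t^6 - 574*t^4 + 320*t^2 + 40), Gamma_tst = (-4*t^7 - 6*t^5 + 208*t^3)/(484*t^6 - 287*t^4 + 160*t^2 + 20), Gamma_ttt = (-32*t^7 + 1156*t^5 - 904*t^3 + 80*t)/(484*t^6 - 287*t^4 + 160*t^2 + 20)

E = 1/4 + t^2 + (1/16)*t^4; F = -(13/4)*t^2 + (1/2)*t^4; G = 5/4 + 5*t^2 + 4*t^4
Gamma^k_ij = (1/2) g^{kl} (d_i g_jl + d_j g_il - d_l g_ij), with g^inv = (1/(EG-F^2)) [[G, -F], [-F, E]]
first partials: E_s = 0, E_t = 2*t + (1/4)*t^3, F_s = 0, F_t = -(13/2)*t + 2*t^3, G_s = 0, G_t = 10*t + 16*t^3
D = EG - F^2 = 5/16 + (5/2)*t^2 - (287/64)*t^4 + (121/16)*t^6
expanded: Gamma^s_ss = (G E_s - 2F F_s + F E_t)/(2D), Gamma^s_st = (G E_t - F G_s)/(2D), Gamma^s_tt = (2G F_t - G G_s - F G_t)/(2D), Gamma^t_ss = (2E F_s - E E_t - F E_s)/(2D), Gamma^t_st = (E G_s - F E_t)/(2D), Gamma^t_tt = (E G_t - 2F F_t + F G_s)/(2D); substitute and cancel common factors


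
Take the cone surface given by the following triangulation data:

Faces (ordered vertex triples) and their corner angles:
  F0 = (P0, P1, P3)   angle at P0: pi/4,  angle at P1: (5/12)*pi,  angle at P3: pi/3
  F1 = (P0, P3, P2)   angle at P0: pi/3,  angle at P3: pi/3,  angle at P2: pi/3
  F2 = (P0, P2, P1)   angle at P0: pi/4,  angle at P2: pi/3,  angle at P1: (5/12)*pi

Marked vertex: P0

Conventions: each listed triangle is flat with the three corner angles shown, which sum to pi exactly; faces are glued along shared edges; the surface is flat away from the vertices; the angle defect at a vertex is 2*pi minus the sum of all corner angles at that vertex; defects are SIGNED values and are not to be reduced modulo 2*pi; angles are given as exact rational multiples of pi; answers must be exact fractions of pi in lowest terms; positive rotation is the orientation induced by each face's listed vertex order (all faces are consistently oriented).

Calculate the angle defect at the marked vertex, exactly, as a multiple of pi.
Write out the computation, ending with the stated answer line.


Sum of corner angles at P0: (5/6)*pi
defect = 2*pi - (5/6)*pi

Answer: defect(P0) = (7/6)*pi


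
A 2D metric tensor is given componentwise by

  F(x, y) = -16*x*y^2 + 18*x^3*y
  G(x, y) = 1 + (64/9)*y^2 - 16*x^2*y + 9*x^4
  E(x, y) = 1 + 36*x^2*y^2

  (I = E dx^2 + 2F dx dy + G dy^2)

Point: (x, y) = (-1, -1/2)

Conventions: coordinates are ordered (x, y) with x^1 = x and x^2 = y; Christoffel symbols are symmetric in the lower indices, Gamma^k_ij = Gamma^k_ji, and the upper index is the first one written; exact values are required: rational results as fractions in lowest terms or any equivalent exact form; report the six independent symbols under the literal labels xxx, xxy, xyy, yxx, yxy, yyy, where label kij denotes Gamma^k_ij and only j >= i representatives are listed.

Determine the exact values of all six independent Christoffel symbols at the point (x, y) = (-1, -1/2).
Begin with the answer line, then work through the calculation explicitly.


Answer: Gamma_xxx = -81/259, Gamma_xxy = -162/259, Gamma_xyy = -72/259, Gamma_yxx = -117/259, Gamma_yxy = -234/259, Gamma_yyy = -104/259

E = 10, F = 13, G = 178/9 at the point
E_x = -18, E_y = -36, F_x = -31, F_y = -34, G_x = -52, G_y = -208/9
EG - F^2 = 259/9;  g^inv = (9/259) * [[178/9, -13], [-13, 10]]
first-kind symbols [ij,l] = (1/2)(d_i g_jl + d_j g_il - d_l g_ij): [xx,x] = E_x/2 = -9, [xx,y] = F_x - E_y/2 = -13, [xy,x] = E_y/2 = -18, [xy,y] = G_x/2 = -26, [yy,x] = F_y - G_x/2 = -8, [yy,y] = G_y/2 = -104/9
Gamma^x_ij = (G*[ij,x] - F*[ij,y])/(EG - F^2), Gamma^y_ij = (E*[ij,y] - F*[ij,x])/(EG - F^2)


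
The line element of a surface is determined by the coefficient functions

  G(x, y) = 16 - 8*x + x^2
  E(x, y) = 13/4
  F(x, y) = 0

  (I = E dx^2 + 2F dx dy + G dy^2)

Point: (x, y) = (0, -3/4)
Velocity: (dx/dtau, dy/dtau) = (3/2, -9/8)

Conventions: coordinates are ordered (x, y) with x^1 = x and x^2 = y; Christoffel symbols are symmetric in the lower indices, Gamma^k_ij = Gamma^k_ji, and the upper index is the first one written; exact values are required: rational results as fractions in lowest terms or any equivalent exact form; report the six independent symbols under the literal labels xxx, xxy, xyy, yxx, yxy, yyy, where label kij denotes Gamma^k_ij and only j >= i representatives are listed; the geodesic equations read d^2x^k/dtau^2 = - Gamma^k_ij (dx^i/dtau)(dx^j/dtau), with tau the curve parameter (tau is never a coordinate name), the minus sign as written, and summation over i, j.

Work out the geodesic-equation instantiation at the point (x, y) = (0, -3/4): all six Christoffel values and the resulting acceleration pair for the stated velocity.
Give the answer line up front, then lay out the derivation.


Answer: Gamma_xxx = 0, Gamma_xxy = 0, Gamma_xyy = 16/13, Gamma_yxx = 0, Gamma_yxy = -1/4, Gamma_yyy = 0; accelerations (d^2x/dtau^2, d^2y/dtau^2) = (-81/52, -27/32)

E = 13/4, F = 0, G = 16 at the point
E_x = 0, E_y = 0, F_x = 0, F_y = 0, G_x = -8, G_y = 0
EG - F^2 = 52;  g^inv = (1/52) * [[16, 0], [0, 13/4]]
first-kind symbols [ij,l] = (1/2)(d_i g_jl + d_j g_il - d_l g_ij): [xx,x] = E_x/2 = 0, [xx,y] = F_x - E_y/2 = 0, [xy,x] = E_y/2 = 0, [xy,y] = G_x/2 = -4, [yy,x] = F_y - G_x/2 = 4, [yy,y] = G_y/2 = 0
Gamma^x_ij = (G*[ij,x] - F*[ij,y])/(EG - F^2), Gamma^y_ij = (E*[ij,y] - F*[ij,x])/(EG - F^2)
Gamma_xxx = 0, Gamma_xxy = 0, Gamma_xyy = 16/13, Gamma_yxx = 0, Gamma_yxy = -1/4, Gamma_yyy = 0
d^2x/dtau^2 = -(Gamma_xxx*(3/2)^2 + 2*Gamma_xxy*(3/2)*(-9/8) + Gamma_xyy*(-9/8)^2) = -81/52
d^2y/dtau^2 = -(Gamma_yxx*(3/2)^2 + 2*Gamma_yxy*(3/2)*(-9/8) + Gamma_yyy*(-9/8)^2) = -27/32


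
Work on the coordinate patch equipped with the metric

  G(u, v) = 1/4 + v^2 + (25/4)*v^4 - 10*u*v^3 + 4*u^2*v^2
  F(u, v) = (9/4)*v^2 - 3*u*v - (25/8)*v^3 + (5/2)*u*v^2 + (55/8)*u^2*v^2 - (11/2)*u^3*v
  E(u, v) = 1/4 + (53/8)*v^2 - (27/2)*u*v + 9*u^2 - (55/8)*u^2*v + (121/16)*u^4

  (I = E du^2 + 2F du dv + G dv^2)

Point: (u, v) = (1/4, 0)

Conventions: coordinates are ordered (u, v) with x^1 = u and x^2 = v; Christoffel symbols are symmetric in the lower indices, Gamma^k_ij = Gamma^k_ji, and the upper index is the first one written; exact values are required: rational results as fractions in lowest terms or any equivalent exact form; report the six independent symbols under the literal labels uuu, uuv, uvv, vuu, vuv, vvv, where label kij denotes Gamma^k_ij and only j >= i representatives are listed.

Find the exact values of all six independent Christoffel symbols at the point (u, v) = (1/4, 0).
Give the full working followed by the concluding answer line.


E = 3449/4096, F = 0, G = 1/4 at the point
E_u = 1273/256, E_v = -487/128, F_u = 0, F_v = -107/128, G_u = 0, G_v = 0
EG - F^2 = 3449/16384;  g^inv = (16384/3449) * [[1/4, 0], [0, 3449/4096]]
first-kind symbols [ij,l] = (1/2)(d_i g_jl + d_j g_il - d_l g_ij): [uu,u] = E_u/2 = 1273/512, [uu,v] = F_u - E_v/2 = 487/256, [uv,u] = E_v/2 = -487/256, [uv,v] = G_u/2 = 0, [vv,u] = F_v - G_u/2 = -107/128, [vv,v] = G_v/2 = 0
Gamma^u_ij = (G*[ij,u] - F*[ij,v])/(EG - F^2), Gamma^v_ij = (E*[ij,v] - F*[ij,u])/(EG - F^2)

Answer: Gamma_uuu = 10184/3449, Gamma_uuv = -7792/3449, Gamma_uvv = -3424/3449, Gamma_vuu = 487/64, Gamma_vuv = 0, Gamma_vvv = 0


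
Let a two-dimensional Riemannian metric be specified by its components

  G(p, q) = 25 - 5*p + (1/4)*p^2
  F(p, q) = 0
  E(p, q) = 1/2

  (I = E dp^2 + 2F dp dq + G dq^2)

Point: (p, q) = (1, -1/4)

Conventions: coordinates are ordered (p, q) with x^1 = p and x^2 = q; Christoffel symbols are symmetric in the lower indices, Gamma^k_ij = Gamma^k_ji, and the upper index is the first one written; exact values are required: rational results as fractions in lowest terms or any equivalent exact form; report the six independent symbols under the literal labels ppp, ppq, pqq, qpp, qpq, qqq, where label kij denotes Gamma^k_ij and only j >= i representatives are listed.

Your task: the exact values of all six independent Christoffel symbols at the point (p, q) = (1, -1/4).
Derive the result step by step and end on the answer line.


E = 1/2, F = 0, G = 81/4 at the point
E_p = 0, E_q = 0, F_p = 0, F_q = 0, G_p = -9/2, G_q = 0
EG - F^2 = 81/8;  g^inv = (8/81) * [[81/4, 0], [0, 1/2]]
first-kind symbols [ij,l] = (1/2)(d_i g_jl + d_j g_il - d_l g_ij): [pp,p] = E_p/2 = 0, [pp,q] = F_p - E_q/2 = 0, [pq,p] = E_q/2 = 0, [pq,q] = G_p/2 = -9/4, [qq,p] = F_q - G_p/2 = 9/4, [qq,q] = G_q/2 = 0
Gamma^p_ij = (G*[ij,p] - F*[ij,q])/(EG - F^2), Gamma^q_ij = (E*[ij,q] - F*[ij,p])/(EG - F^2)

Answer: Gamma_ppp = 0, Gamma_ppq = 0, Gamma_pqq = 9/2, Gamma_qpp = 0, Gamma_qpq = -1/9, Gamma_qqq = 0
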